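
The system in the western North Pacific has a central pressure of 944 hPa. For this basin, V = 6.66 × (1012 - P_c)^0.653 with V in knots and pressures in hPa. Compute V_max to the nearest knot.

105 kt

ΔP = 1012 − 944 = 68 hPa.
68^0.653 ≈ 15.726.
V ≈ 6.66 × 15.726 ≈ 104.7 kt.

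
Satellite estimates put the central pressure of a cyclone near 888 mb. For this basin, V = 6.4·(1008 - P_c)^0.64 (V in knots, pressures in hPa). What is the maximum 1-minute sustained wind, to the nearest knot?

137 kt

ΔP = 1008 − 888 = 120 mb.
120^0.64 ≈ 21.413.
V ≈ 6.4 × 21.413 ≈ 137.0 kt.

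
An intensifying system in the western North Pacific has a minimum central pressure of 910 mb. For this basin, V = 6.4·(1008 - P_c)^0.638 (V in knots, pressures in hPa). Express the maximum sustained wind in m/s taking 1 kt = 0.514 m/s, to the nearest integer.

61 m/s

ΔP = 1008 − 910 = 98 mb.
V ≈ 6.4 × 98^0.638 = 6.4 × 18.638 ≈ 119.284 kt.
119.284 × 0.514 ≈ 61.31 m/s → 61 m/s.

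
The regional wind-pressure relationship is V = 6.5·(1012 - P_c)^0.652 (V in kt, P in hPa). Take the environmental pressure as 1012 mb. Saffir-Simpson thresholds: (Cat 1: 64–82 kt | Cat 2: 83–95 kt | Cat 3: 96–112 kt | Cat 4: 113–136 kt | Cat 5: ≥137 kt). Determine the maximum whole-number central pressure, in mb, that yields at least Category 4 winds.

932 mb

Category 4 begins at V = 113 kt.
Required ΔP = (113/6.5)^(1/0.652) = 17.385^1.534 ≈ 79.82 mb.
P_c ≤ 1012 − 79.82 = 932.18, so the highest integer P_c is 932 mb.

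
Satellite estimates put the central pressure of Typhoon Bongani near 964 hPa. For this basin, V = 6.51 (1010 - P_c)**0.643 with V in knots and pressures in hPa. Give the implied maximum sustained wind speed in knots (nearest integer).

76 kt

ΔP = 1010 − 964 = 46 hPa.
46^0.643 ≈ 11.726.
V ≈ 6.51 × 11.726 ≈ 76.3 kt.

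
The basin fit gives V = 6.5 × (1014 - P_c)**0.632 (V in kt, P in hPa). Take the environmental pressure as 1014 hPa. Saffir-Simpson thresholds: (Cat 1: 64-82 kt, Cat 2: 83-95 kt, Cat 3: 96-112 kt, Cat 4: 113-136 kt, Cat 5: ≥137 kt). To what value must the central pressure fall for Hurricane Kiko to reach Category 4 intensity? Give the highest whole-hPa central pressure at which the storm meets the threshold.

Category 4 begins at V = 113 kt.
Required ΔP = (113/6.5)^(1/0.632) = 17.385^1.582 ≈ 91.68 hPa.
P_c ≤ 1014 − 91.68 = 922.32, so the highest integer P_c is 922 hPa.

922 hPa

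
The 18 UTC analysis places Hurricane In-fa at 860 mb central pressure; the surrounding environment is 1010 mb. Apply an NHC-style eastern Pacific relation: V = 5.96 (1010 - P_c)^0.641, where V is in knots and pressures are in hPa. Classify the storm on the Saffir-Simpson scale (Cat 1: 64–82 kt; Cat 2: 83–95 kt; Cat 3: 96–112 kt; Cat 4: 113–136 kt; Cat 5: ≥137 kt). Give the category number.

5

ΔP = 1010 − 860 = 150 mb.
V ≈ 5.96 × 150^0.641 = 5.96 × 24.82 ≈ 148 kt.
148 kt falls in the Category 5 band.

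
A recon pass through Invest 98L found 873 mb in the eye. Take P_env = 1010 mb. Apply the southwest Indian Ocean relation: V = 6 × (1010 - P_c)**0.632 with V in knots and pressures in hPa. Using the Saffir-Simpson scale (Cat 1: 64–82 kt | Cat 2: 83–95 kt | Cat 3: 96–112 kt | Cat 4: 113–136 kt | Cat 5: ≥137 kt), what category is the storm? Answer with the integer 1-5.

4

ΔP = 1010 − 873 = 137 mb.
V ≈ 6 × 137^0.632 = 6 × 22.41 ≈ 134 kt.
134 kt falls in the Category 4 band.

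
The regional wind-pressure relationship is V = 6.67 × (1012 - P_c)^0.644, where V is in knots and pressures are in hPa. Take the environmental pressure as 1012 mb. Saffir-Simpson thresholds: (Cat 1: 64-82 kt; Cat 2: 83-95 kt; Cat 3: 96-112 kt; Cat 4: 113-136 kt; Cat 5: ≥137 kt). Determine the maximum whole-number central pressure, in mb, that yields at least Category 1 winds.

978 mb

Category 1 begins at V = 64 kt.
Required ΔP = (64/6.67)^(1/0.644) = 9.595^1.553 ≈ 33.49 mb.
P_c ≤ 1012 − 33.49 = 978.51, so the highest integer P_c is 978 mb.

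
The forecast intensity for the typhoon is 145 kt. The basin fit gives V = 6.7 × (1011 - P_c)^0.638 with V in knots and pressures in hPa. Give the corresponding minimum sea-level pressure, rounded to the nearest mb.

ΔP = (V / 6.7)^(1/0.638) = (145/6.7)^1.567.
145/6.7 = 21.642; 21.642^1.567 ≈ 123.86 mb.
P_c = 1011 − 123.86 = 887.14 ≈ 887 mb.

887 mb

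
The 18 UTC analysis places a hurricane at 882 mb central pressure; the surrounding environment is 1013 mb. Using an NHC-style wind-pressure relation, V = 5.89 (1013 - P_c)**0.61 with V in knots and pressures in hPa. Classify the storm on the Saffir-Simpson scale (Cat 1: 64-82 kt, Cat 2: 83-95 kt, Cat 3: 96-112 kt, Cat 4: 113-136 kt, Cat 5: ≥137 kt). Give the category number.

4

ΔP = 1013 − 882 = 131 mb.
V ≈ 5.89 × 131^0.61 = 5.89 × 19.57 ≈ 115 kt.
115 kt falls in the Category 4 band.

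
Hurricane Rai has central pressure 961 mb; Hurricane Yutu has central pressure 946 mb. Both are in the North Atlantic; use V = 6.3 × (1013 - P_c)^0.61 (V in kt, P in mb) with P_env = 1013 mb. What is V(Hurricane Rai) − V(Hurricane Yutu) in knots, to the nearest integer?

-12 kt

Hurricane Rai: ΔP = 52; V ≈ 6.3 × 52^0.61 ≈ 70.16 kt.
Hurricane Yutu: ΔP = 67; V ≈ 6.3 × 67^0.61 ≈ 81.89 kt.
Difference ≈ 70.16 − 81.89 = -11.73 → -12 kt.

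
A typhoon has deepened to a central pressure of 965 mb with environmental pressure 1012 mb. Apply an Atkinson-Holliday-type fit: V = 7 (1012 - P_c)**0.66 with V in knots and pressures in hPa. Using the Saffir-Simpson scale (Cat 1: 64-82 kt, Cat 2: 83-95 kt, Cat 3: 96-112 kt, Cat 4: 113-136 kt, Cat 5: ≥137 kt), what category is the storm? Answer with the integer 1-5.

2

ΔP = 1012 − 965 = 47 mb.
V ≈ 7 × 47^0.66 = 7 × 12.69 ≈ 89 kt.
89 kt falls in the Category 2 band.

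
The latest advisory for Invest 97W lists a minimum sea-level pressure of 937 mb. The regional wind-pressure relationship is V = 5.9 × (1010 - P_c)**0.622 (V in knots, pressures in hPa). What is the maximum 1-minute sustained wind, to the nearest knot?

85 kt

ΔP = 1010 − 937 = 73 mb.
73^0.622 ≈ 14.421.
V ≈ 5.9 × 14.421 ≈ 85.1 kt.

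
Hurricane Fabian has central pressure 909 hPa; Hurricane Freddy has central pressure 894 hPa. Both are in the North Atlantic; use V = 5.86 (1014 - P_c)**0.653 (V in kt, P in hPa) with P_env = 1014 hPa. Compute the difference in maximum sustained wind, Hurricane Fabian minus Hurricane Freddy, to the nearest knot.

Hurricane Fabian: ΔP = 105; V ≈ 5.86 × 105^0.653 ≈ 122.39 kt.
Hurricane Freddy: ΔP = 120; V ≈ 5.86 × 120^0.653 ≈ 133.54 kt.
Difference ≈ 122.39 − 133.54 = -11.15 → -11 kt.

-11 kt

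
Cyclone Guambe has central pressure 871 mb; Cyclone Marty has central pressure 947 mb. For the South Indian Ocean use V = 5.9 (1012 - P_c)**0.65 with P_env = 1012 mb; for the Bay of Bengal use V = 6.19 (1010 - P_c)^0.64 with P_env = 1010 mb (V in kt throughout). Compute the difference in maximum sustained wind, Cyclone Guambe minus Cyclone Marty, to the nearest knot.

59 kt

Cyclone Guambe: ΔP = 141; V ≈ 5.9 × 141^0.65 ≈ 147.18 kt.
Cyclone Marty: ΔP = 63; V ≈ 6.19 × 63^0.64 ≈ 87.75 kt.
Difference ≈ 147.18 − 87.75 = 59.43 → 59 kt.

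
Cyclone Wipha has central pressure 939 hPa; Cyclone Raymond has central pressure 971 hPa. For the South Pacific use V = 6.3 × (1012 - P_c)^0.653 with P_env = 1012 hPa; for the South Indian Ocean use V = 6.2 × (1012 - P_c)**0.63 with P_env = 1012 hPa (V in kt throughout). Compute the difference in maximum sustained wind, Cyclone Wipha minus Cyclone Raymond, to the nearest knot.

Cyclone Wipha: ΔP = 73; V ≈ 6.3 × 73^0.653 ≈ 103.77 kt.
Cyclone Raymond: ΔP = 41; V ≈ 6.2 × 41^0.63 ≈ 64.33 kt.
Difference ≈ 103.77 − 64.33 = 39.44 → 39 kt.

39 kt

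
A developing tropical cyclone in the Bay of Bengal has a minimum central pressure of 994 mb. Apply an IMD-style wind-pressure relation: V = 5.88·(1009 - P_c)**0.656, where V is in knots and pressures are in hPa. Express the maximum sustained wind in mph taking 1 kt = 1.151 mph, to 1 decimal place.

40.0 mph

ΔP = 1009 − 994 = 15 mb.
V ≈ 5.88 × 15^0.656 = 5.88 × 5.909 ≈ 34.745 kt.
34.745 × 1.151 ≈ 39.99 mph → 40.0 mph.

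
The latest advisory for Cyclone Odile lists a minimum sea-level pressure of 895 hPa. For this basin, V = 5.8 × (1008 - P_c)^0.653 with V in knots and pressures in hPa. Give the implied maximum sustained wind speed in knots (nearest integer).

127 kt

ΔP = 1008 − 895 = 113 hPa.
113^0.653 ≈ 21.911.
V ≈ 5.8 × 21.911 ≈ 127.1 kt.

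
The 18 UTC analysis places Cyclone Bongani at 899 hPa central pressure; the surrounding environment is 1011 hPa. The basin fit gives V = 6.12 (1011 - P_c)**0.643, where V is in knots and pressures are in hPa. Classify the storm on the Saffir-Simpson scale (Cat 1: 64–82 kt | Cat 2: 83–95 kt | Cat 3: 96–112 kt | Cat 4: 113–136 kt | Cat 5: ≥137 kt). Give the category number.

4

ΔP = 1011 − 899 = 112 hPa.
V ≈ 6.12 × 112^0.643 = 6.12 × 20.78 ≈ 127 kt.
127 kt falls in the Category 4 band.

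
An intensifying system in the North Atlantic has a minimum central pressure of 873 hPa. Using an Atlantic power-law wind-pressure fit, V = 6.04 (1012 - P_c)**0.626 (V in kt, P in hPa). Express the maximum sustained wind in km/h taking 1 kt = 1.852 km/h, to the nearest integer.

246 km/h

ΔP = 1012 − 873 = 139 hPa.
V ≈ 6.04 × 139^0.626 = 6.04 × 21.955 ≈ 132.606 kt.
132.606 × 1.852 ≈ 245.59 km/h → 246 km/h.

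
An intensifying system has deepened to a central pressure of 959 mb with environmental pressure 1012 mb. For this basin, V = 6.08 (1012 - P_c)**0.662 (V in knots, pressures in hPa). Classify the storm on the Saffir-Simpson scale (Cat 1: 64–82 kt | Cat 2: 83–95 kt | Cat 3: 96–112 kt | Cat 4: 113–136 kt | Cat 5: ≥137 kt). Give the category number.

ΔP = 1012 − 959 = 53 mb.
V ≈ 6.08 × 53^0.662 = 6.08 × 13.85 ≈ 84 kt.
84 kt falls in the Category 2 band.

2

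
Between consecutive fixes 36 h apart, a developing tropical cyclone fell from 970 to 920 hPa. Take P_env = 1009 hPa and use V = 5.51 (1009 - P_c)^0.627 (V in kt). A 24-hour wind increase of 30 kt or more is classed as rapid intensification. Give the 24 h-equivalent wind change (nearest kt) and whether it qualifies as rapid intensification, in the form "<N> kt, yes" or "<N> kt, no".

V₁: ΔP = 39, V ≈ 5.51 × 39^0.627 ≈ 54.80 kt.
V₂: ΔP = 89, V ≈ 5.51 × 89^0.627 ≈ 91.92 kt.
ΔV over 36 h = 37.12 kt → 24 h equivalent = 37.12 × 24/36 ≈ 24.75 kt.
25 kt < 30 kt ⇒ not rapid intensification.

25 kt, no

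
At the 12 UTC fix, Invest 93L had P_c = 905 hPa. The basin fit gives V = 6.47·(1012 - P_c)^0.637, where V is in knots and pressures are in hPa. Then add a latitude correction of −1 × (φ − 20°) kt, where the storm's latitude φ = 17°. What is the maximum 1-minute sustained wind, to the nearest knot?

130 kt

ΔP = 1012 − 905 = 107 hPa.
107^0.637 ≈ 19.621.
V ≈ 6.47 × 19.621 ≈ 126.9 kt.
Latitude correction: −1 × (17 − 20) = 3 kt.
Corrected V ≈ 129.9 kt → 130 kt.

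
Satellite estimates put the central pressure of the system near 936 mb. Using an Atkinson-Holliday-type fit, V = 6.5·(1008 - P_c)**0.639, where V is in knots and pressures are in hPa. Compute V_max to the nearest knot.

ΔP = 1008 − 936 = 72 mb.
72^0.639 ≈ 15.376.
V ≈ 6.5 × 15.376 ≈ 99.9 kt.

100 kt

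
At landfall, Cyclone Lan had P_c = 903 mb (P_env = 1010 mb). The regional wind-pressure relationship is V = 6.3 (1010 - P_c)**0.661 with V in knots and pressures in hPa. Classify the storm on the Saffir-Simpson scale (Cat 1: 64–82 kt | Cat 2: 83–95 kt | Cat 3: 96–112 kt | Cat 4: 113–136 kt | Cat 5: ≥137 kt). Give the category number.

ΔP = 1010 − 903 = 107 mb.
V ≈ 6.3 × 107^0.661 = 6.3 × 21.95 ≈ 138 kt.
138 kt falls in the Category 5 band.

5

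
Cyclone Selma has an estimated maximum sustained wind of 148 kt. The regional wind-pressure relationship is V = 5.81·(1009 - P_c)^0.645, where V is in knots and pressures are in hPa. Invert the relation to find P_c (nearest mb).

ΔP = (V / 5.81)^(1/0.645) = (148/5.81)^1.550.
148/5.81 = 25.473; 25.473^1.550 ≈ 151.35 mb.
P_c = 1009 − 151.35 = 857.65 ≈ 858 mb.

858 mb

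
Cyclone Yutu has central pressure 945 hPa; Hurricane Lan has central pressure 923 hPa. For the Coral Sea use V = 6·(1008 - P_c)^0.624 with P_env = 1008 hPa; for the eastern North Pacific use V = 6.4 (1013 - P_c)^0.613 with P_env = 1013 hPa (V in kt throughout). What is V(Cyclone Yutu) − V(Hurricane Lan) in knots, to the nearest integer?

Cyclone Yutu: ΔP = 63; V ≈ 6 × 63^0.624 ≈ 79.60 kt.
Hurricane Lan: ΔP = 90; V ≈ 6.4 × 90^0.613 ≈ 100.96 kt.
Difference ≈ 79.60 − 100.96 = -21.36 → -21 kt.

-21 kt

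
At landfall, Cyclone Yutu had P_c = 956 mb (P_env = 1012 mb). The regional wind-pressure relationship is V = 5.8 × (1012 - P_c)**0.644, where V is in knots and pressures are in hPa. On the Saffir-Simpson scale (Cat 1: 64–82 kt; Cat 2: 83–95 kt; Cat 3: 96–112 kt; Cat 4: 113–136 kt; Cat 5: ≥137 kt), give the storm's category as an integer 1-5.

1

ΔP = 1012 − 956 = 56 mb.
V ≈ 5.8 × 56^0.644 = 5.8 × 13.36 ≈ 77 kt.
77 kt falls in the Category 1 band.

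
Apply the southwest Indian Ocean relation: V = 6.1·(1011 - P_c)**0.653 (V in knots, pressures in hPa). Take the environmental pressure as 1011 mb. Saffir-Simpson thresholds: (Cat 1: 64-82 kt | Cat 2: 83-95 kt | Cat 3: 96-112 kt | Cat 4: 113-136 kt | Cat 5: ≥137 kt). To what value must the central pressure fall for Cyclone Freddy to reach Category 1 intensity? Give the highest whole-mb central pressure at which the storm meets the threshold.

Category 1 begins at V = 64 kt.
Required ΔP = (64/6.1)^(1/0.653) = 10.492^1.531 ≈ 36.59 mb.
P_c ≤ 1011 − 36.59 = 974.41, so the highest integer P_c is 974 mb.

974 mb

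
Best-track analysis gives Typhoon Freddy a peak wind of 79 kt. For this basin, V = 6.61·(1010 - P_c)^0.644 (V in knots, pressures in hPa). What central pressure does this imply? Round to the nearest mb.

963 mb

ΔP = (V / 6.61)^(1/0.644) = (79/6.61)^1.553.
79/6.61 = 11.952; 11.952^1.553 ≈ 47.10 mb.
P_c = 1010 − 47.10 = 962.90 ≈ 963 mb.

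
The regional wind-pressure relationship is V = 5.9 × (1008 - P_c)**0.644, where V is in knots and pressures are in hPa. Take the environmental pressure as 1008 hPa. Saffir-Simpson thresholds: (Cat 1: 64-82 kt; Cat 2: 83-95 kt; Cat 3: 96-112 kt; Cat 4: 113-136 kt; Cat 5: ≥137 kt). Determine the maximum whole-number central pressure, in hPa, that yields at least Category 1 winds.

Category 1 begins at V = 64 kt.
Required ΔP = (64/5.9)^(1/0.644) = 10.847^1.553 ≈ 40.52 hPa.
P_c ≤ 1008 − 40.52 = 967.48, so the highest integer P_c is 967 hPa.

967 hPa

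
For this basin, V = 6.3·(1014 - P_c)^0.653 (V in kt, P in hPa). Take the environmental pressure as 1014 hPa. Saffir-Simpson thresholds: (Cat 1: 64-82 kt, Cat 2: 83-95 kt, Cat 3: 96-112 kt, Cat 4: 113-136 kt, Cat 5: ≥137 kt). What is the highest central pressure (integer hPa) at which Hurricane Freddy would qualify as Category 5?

Category 5 begins at V = 137 kt.
Required ΔP = (137/6.3)^(1/0.653) = 21.746^1.531 ≈ 111.70 hPa.
P_c ≤ 1014 − 111.70 = 902.30, so the highest integer P_c is 902 hPa.

902 hPa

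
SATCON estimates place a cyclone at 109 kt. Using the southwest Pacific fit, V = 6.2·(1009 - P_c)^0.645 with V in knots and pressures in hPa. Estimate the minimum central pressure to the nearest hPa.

ΔP = (V / 6.2)^(1/0.645) = (109/6.2)^1.550.
109/6.2 = 17.581; 17.581^1.550 ≈ 85.17 hPa.
P_c = 1009 − 85.17 = 923.83 ≈ 924 hPa.

924 hPa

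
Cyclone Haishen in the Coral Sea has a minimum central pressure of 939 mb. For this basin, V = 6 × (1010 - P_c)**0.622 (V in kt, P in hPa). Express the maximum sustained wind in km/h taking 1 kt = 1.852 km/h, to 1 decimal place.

157.5 km/h

ΔP = 1010 − 939 = 71 mb.
V ≈ 6 × 71^0.622 = 6 × 14.174 ≈ 85.042 kt.
85.042 × 1.852 ≈ 157.50 km/h → 157.5 km/h.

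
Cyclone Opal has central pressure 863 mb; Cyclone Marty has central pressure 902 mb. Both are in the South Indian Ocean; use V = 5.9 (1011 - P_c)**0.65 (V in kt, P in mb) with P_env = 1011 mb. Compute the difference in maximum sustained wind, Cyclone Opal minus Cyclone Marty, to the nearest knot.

27 kt

Cyclone Opal: ΔP = 148; V ≈ 5.9 × 148^0.65 ≈ 151.89 kt.
Cyclone Marty: ΔP = 109; V ≈ 5.9 × 109^0.65 ≈ 124.50 kt.
Difference ≈ 151.89 − 124.50 = 27.39 → 27 kt.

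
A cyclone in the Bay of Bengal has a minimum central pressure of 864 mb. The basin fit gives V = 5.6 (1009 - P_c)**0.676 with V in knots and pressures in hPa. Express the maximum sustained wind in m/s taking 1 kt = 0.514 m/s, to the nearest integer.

ΔP = 1009 − 864 = 145 mb.
V ≈ 5.6 × 145^0.676 = 5.6 × 28.912 ≈ 161.910 kt.
161.910 × 0.514 ≈ 83.22 m/s → 83 m/s.

83 m/s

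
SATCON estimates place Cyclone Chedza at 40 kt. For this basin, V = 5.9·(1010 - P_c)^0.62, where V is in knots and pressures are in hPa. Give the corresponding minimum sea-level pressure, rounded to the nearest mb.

988 mb

ΔP = (V / 5.9)^(1/0.62) = (40/5.9)^1.613.
40/5.9 = 6.780; 6.780^1.613 ≈ 21.91 mb.
P_c = 1010 − 21.91 = 988.09 ≈ 988 mb.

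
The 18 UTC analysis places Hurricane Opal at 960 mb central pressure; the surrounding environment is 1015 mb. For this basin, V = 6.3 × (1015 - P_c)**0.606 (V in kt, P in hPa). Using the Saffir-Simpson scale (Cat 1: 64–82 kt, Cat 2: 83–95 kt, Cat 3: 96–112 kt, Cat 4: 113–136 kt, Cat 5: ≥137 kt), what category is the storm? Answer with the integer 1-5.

ΔP = 1015 − 960 = 55 mb.
V ≈ 6.3 × 55^0.606 = 6.3 × 11.34 ≈ 71 kt.
71 kt falls in the Category 1 band.

1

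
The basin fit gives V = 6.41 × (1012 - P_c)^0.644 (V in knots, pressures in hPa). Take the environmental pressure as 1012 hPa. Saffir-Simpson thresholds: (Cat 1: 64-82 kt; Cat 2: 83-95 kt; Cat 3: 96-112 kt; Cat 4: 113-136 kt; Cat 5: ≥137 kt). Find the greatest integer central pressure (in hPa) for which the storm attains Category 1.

976 hPa

Category 1 begins at V = 64 kt.
Required ΔP = (64/6.41)^(1/0.644) = 9.984^1.553 ≈ 35.62 hPa.
P_c ≤ 1012 − 35.62 = 976.38, so the highest integer P_c is 976 hPa.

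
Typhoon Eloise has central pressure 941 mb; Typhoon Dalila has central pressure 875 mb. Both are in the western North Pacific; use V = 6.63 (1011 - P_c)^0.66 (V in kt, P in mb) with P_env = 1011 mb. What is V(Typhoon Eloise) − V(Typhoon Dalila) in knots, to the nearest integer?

-60 kt

Typhoon Eloise: ΔP = 70; V ≈ 6.63 × 70^0.66 ≈ 109.47 kt.
Typhoon Dalila: ΔP = 136; V ≈ 6.63 × 136^0.66 ≈ 169.69 kt.
Difference ≈ 109.47 − 169.69 = -60.22 → -60 kt.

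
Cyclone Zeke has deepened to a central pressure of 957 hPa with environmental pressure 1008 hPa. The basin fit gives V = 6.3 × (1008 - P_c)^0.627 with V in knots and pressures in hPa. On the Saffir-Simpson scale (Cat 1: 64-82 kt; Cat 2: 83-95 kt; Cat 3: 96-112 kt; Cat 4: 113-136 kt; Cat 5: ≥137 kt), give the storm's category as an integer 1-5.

1

ΔP = 1008 − 957 = 51 hPa.
V ≈ 6.3 × 51^0.627 = 6.3 × 11.77 ≈ 74 kt.
74 kt falls in the Category 1 band.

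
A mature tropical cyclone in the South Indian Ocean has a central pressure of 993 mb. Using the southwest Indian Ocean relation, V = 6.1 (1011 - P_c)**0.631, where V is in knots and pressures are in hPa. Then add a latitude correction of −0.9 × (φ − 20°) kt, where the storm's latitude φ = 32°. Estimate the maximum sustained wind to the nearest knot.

ΔP = 1011 − 993 = 18 mb.
18^0.631 ≈ 6.196.
V ≈ 6.1 × 6.196 ≈ 37.8 kt.
Latitude correction: −0.9 × (32 − 20) = -10.8 kt.
Corrected V ≈ 27 kt → 27 kt.

27 kt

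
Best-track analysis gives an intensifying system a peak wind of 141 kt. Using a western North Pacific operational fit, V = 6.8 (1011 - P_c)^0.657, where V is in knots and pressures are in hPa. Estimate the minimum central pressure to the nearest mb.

910 mb

ΔP = (V / 6.8)^(1/0.657) = (141/6.8)^1.522.
141/6.8 = 20.735; 20.735^1.522 ≈ 100.95 mb.
P_c = 1011 − 100.95 = 910.05 ≈ 910 mb.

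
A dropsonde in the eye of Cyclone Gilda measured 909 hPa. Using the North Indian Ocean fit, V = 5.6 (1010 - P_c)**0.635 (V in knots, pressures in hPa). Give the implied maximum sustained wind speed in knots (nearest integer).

ΔP = 1010 − 909 = 101 hPa.
101^0.635 ≈ 18.739.
V ≈ 5.6 × 18.739 ≈ 104.9 kt.

105 kt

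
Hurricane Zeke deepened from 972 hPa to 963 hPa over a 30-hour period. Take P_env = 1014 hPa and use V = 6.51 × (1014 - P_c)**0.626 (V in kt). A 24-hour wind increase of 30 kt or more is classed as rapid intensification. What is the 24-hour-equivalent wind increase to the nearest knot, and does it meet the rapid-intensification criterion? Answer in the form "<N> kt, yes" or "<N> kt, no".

V₁: ΔP = 42, V ≈ 6.51 × 42^0.626 ≈ 67.57 kt.
V₂: ΔP = 51, V ≈ 6.51 × 51^0.626 ≈ 76.30 kt.
ΔV over 30 h = 8.73 kt → 24 h equivalent = 8.73 × 24/30 ≈ 6.98 kt.
7 kt < 30 kt ⇒ not rapid intensification.

7 kt, no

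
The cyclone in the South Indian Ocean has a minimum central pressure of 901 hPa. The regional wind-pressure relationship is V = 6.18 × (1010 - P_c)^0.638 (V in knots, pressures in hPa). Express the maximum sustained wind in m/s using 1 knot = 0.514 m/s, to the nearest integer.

ΔP = 1010 − 901 = 109 hPa.
V ≈ 6.18 × 109^0.638 = 6.18 × 19.947 ≈ 123.273 kt.
123.273 × 0.514 ≈ 63.36 m/s → 63 m/s.

63 m/s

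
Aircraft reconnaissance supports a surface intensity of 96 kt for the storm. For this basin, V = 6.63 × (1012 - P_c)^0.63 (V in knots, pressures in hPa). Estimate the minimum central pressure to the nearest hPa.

ΔP = (V / 6.63)^(1/0.63) = (96/6.63)^1.587.
96/6.63 = 14.480; 14.480^1.587 ≈ 69.58 hPa.
P_c = 1012 − 69.58 = 942.42 ≈ 942 hPa.

942 hPa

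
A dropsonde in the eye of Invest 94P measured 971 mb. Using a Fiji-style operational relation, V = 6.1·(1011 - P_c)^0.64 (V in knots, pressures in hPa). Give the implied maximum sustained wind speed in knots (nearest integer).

65 kt

ΔP = 1011 − 971 = 40 mb.
40^0.64 ≈ 10.600.
V ≈ 6.1 × 10.600 ≈ 64.7 kt.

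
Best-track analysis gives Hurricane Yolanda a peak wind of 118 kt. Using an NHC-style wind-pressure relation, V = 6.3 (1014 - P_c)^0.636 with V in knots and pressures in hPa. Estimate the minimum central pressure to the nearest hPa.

914 hPa

ΔP = (V / 6.3)^(1/0.636) = (118/6.3)^1.572.
118/6.3 = 18.730; 18.730^1.572 ≈ 100.20 hPa.
P_c = 1014 − 100.20 = 913.80 ≈ 914 hPa.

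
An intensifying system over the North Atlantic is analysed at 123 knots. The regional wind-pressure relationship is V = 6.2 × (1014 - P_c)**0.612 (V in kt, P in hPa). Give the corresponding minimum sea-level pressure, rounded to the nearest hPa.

882 hPa

ΔP = (V / 6.2)^(1/0.612) = (123/6.2)^1.634.
123/6.2 = 19.839; 19.839^1.634 ≈ 131.86 hPa.
P_c = 1014 − 131.86 = 882.14 ≈ 882 hPa.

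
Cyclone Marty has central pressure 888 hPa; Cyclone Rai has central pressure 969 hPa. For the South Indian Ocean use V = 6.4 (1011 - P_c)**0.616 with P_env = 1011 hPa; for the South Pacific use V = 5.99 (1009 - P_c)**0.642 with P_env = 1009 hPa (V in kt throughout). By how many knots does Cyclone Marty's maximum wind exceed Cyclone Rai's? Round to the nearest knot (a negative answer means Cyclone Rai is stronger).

60 kt

Cyclone Marty: ΔP = 123; V ≈ 6.4 × 123^0.616 ≈ 124.04 kt.
Cyclone Rai: ΔP = 40; V ≈ 5.99 × 40^0.642 ≈ 63.97 kt.
Difference ≈ 124.04 − 63.97 = 60.07 → 60 kt.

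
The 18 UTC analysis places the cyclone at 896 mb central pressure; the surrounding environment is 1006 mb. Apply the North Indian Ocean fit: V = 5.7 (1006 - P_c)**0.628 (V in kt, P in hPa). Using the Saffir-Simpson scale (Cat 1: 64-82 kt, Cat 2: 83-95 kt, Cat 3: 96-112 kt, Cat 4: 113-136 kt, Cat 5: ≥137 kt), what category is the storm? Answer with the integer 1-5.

ΔP = 1006 − 896 = 110 mb.
V ≈ 5.7 × 110^0.628 = 5.7 × 19.14 ≈ 109 kt.
109 kt falls in the Category 3 band.

3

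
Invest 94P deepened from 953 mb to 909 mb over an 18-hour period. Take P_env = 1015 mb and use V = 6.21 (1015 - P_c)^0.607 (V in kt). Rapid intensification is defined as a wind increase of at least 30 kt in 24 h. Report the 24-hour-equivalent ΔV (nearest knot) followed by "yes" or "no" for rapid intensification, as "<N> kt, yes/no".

V₁: ΔP = 62, V ≈ 6.21 × 62^0.607 ≈ 76.05 kt.
V₂: ΔP = 106, V ≈ 6.21 × 106^0.607 ≈ 105.31 kt.
ΔV over 18 h = 29.26 kt → 24 h equivalent = 29.26 × 24/18 ≈ 39.01 kt.
39 kt ≥ 30 kt ⇒ rapid intensification.

39 kt, yes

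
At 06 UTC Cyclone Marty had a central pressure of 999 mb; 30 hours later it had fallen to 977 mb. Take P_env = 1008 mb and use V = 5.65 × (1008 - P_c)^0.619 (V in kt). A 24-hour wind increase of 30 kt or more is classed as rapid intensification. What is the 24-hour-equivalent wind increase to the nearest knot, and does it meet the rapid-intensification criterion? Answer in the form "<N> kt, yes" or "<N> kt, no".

V₁: ΔP = 9, V ≈ 5.65 × 9^0.619 ≈ 22.02 kt.
V₂: ΔP = 31, V ≈ 5.65 × 31^0.619 ≈ 47.34 kt.
ΔV over 30 h = 25.32 kt → 24 h equivalent = 25.32 × 24/30 ≈ 20.26 kt.
20 kt < 30 kt ⇒ not rapid intensification.

20 kt, no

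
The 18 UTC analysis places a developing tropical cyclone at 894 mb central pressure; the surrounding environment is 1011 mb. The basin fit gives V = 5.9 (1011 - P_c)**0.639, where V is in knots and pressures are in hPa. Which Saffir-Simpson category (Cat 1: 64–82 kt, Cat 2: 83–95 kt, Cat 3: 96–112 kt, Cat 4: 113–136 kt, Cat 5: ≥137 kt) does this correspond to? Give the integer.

4

ΔP = 1011 − 894 = 117 mb.
V ≈ 5.9 × 117^0.639 = 5.9 × 20.97 ≈ 124 kt.
124 kt falls in the Category 4 band.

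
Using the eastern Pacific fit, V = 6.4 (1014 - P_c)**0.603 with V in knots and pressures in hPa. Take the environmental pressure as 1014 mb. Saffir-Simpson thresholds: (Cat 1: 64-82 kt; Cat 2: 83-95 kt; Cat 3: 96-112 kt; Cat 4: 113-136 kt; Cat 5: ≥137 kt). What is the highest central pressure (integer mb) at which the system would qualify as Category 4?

897 mb

Category 4 begins at V = 113 kt.
Required ΔP = (113/6.4)^(1/0.603) = 17.656^1.658 ≈ 116.90 mb.
P_c ≤ 1014 − 116.90 = 897.10, so the highest integer P_c is 897 mb.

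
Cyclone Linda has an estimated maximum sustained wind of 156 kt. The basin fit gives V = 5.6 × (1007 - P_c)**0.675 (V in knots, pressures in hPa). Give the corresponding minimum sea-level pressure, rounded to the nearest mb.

869 mb

ΔP = (V / 5.6)^(1/0.675) = (156/5.6)^1.481.
156/5.6 = 27.857; 27.857^1.481 ≈ 138.24 mb.
P_c = 1007 − 138.24 = 868.76 ≈ 869 mb.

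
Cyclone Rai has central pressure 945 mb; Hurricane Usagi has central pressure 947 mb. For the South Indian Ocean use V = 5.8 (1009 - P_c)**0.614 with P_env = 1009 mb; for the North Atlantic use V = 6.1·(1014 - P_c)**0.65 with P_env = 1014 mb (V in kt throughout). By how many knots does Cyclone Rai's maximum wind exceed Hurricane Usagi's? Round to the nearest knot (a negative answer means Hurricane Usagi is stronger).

Cyclone Rai: ΔP = 64; V ≈ 5.8 × 64^0.614 ≈ 74.55 kt.
Hurricane Usagi: ΔP = 67; V ≈ 6.1 × 67^0.65 ≈ 93.82 kt.
Difference ≈ 74.55 − 93.82 = -19.27 → -19 kt.

-19 kt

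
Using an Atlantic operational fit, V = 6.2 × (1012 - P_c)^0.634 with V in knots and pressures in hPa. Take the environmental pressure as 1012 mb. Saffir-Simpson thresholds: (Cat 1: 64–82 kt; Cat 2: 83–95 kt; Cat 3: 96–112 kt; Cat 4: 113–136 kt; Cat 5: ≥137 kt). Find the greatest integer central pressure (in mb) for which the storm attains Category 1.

Category 1 begins at V = 64 kt.
Required ΔP = (64/6.2)^(1/0.634) = 10.323^1.577 ≈ 39.72 mb.
P_c ≤ 1012 − 39.72 = 972.28, so the highest integer P_c is 972 mb.

972 mb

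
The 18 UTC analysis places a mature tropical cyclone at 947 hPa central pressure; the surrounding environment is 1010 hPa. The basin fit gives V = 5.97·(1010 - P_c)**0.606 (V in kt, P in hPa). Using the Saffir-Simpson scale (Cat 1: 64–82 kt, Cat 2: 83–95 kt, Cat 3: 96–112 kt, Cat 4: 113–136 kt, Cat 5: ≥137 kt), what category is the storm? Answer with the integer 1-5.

1

ΔP = 1010 − 947 = 63 hPa.
V ≈ 5.97 × 63^0.606 = 5.97 × 12.31 ≈ 74 kt.
74 kt falls in the Category 1 band.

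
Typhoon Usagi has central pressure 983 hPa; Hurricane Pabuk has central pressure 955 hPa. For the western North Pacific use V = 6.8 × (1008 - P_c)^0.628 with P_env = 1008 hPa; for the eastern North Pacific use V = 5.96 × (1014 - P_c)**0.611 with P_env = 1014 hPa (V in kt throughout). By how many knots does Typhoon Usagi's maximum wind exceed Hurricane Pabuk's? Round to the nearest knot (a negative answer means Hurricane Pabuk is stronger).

Typhoon Usagi: ΔP = 25; V ≈ 6.8 × 25^0.628 ≈ 51.34 kt.
Hurricane Pabuk: ΔP = 59; V ≈ 5.96 × 59^0.611 ≈ 71.98 kt.
Difference ≈ 51.34 − 71.98 = -20.64 → -21 kt.

-21 kt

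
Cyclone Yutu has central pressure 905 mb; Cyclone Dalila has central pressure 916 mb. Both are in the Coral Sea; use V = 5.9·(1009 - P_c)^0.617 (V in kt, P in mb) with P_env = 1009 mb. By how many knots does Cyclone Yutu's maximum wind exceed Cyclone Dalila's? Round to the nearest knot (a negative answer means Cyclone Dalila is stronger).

7 kt

Cyclone Yutu: ΔP = 104; V ≈ 5.9 × 104^0.617 ≈ 103.60 kt.
Cyclone Dalila: ΔP = 93; V ≈ 5.9 × 93^0.617 ≈ 96.70 kt.
Difference ≈ 103.60 − 96.70 = 6.90 → 7 kt.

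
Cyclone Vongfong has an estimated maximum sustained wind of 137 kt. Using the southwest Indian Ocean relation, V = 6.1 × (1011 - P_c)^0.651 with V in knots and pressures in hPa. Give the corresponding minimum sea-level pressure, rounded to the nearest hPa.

ΔP = (V / 6.1)^(1/0.651) = (137/6.1)^1.536.
137/6.1 = 22.459; 22.459^1.536 ≈ 119.09 hPa.
P_c = 1011 − 119.09 = 891.91 ≈ 892 hPa.

892 hPa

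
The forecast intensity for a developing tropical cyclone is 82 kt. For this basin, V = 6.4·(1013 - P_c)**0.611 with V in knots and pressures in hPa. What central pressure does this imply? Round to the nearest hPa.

ΔP = (V / 6.4)^(1/0.611) = (82/6.4)^1.637.
82/6.4 = 12.812; 12.812^1.637 ≈ 64.99 hPa.
P_c = 1013 − 64.99 = 948.01 ≈ 948 hPa.

948 hPa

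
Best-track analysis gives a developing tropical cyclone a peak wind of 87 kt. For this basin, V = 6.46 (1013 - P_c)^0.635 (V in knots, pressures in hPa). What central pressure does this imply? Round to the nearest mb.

953 mb

ΔP = (V / 6.46)^(1/0.635) = (87/6.46)^1.575.
87/6.46 = 13.467; 13.467^1.575 ≈ 60.03 mb.
P_c = 1013 − 60.03 = 952.97 ≈ 953 mb.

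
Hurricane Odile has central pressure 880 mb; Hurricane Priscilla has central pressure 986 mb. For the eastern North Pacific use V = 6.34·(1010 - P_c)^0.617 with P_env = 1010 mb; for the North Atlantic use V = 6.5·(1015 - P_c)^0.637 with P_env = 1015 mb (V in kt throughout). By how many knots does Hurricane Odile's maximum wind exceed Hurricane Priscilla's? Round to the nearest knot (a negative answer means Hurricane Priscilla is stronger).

72 kt

Hurricane Odile: ΔP = 130; V ≈ 6.34 × 130^0.617 ≈ 127.76 kt.
Hurricane Priscilla: ΔP = 29; V ≈ 6.5 × 29^0.637 ≈ 55.52 kt.
Difference ≈ 127.76 − 55.52 = 72.24 → 72 kt.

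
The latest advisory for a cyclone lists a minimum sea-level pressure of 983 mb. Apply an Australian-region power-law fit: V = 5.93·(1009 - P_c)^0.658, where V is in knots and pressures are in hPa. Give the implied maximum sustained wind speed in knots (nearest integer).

ΔP = 1009 − 983 = 26 mb.
26^0.658 ≈ 8.532.
V ≈ 5.93 × 8.532 ≈ 50.6 kt.

51 kt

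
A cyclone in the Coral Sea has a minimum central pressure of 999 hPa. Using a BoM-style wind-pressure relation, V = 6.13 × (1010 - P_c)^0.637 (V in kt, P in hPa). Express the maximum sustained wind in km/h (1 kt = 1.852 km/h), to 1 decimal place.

52.3 km/h

ΔP = 1010 − 999 = 11 hPa.
V ≈ 6.13 × 11^0.637 = 6.13 × 4.606 ≈ 28.238 kt.
28.238 × 1.852 ≈ 52.30 km/h → 52.3 km/h.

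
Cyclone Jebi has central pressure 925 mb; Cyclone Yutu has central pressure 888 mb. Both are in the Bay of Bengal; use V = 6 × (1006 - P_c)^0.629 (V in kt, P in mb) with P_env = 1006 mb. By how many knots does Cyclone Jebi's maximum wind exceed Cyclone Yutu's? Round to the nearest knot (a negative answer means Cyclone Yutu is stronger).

-25 kt

Cyclone Jebi: ΔP = 81; V ≈ 6 × 81^0.629 ≈ 95.19 kt.
Cyclone Yutu: ΔP = 118; V ≈ 6 × 118^0.629 ≈ 120.60 kt.
Difference ≈ 95.19 − 120.60 = -25.41 → -25 kt.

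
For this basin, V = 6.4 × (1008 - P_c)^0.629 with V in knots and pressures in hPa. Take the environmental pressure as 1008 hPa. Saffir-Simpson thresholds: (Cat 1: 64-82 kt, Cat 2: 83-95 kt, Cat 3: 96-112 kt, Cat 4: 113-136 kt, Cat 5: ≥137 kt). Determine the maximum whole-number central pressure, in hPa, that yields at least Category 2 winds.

949 hPa

Category 2 begins at V = 83 kt.
Required ΔP = (83/6.4)^(1/0.629) = 12.969^1.590 ≈ 58.79 hPa.
P_c ≤ 1008 − 58.79 = 949.21, so the highest integer P_c is 949 hPa.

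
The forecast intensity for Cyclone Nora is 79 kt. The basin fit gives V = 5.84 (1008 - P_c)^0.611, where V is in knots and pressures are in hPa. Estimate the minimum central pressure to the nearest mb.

937 mb

ΔP = (V / 5.84)^(1/0.611) = (79/5.84)^1.637.
79/5.84 = 13.527; 13.527^1.637 ≈ 71.03 mb.
P_c = 1008 − 71.03 = 936.97 ≈ 937 mb.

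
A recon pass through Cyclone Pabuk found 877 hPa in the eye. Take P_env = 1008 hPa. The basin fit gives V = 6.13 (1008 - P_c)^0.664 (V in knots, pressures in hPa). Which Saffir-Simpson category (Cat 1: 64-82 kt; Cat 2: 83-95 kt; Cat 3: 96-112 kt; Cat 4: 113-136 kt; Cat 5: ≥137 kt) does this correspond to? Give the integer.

ΔP = 1008 − 877 = 131 hPa.
V ≈ 6.13 × 131^0.664 = 6.13 × 25.46 ≈ 156 kt.
156 kt falls in the Category 5 band.

5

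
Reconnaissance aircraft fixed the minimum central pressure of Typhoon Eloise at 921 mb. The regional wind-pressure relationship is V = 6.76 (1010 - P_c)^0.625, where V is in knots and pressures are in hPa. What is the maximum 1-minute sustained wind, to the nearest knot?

112 kt

ΔP = 1010 − 921 = 89 mb.
89^0.625 ≈ 16.534.
V ≈ 6.76 × 16.534 ≈ 111.8 kt.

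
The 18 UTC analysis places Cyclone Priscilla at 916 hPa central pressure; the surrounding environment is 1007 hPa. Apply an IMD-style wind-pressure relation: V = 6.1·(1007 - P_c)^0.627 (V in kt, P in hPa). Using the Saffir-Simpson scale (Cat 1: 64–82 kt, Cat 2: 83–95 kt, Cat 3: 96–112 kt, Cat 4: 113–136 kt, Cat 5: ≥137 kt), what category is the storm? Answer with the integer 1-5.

ΔP = 1007 − 916 = 91 hPa.
V ≈ 6.1 × 91^0.627 = 6.1 × 16.92 ≈ 103 kt.
103 kt falls in the Category 3 band.

3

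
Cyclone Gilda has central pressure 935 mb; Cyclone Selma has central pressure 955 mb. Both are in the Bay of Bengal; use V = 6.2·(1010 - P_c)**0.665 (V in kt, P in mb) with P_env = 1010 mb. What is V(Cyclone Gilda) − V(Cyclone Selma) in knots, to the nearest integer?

Cyclone Gilda: ΔP = 75; V ≈ 6.2 × 75^0.665 ≈ 109.47 kt.
Cyclone Selma: ΔP = 55; V ≈ 6.2 × 55^0.665 ≈ 89.07 kt.
Difference ≈ 109.47 − 89.07 = 20.40 → 20 kt.

20 kt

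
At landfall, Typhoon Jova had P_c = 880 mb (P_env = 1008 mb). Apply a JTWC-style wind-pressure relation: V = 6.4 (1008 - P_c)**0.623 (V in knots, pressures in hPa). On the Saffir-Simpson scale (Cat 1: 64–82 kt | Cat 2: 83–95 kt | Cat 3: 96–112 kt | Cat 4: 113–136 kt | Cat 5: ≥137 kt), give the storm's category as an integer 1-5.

4

ΔP = 1008 − 880 = 128 mb.
V ≈ 6.4 × 128^0.623 = 6.4 × 20.55 ≈ 132 kt.
132 kt falls in the Category 4 band.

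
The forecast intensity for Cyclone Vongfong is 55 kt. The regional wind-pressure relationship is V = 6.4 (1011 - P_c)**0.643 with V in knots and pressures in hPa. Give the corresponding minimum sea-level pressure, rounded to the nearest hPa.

983 hPa

ΔP = (V / 6.4)^(1/0.643) = (55/6.4)^1.555.
55/6.4 = 8.594; 8.594^1.555 ≈ 28.37 hPa.
P_c = 1011 − 28.37 = 982.63 ≈ 983 hPa.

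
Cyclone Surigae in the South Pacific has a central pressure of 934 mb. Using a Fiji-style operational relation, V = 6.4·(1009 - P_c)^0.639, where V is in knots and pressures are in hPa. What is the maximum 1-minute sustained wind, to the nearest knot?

ΔP = 1009 − 934 = 75 mb.
75^0.639 ≈ 15.782.
V ≈ 6.4 × 15.782 ≈ 101.0 kt.

101 kt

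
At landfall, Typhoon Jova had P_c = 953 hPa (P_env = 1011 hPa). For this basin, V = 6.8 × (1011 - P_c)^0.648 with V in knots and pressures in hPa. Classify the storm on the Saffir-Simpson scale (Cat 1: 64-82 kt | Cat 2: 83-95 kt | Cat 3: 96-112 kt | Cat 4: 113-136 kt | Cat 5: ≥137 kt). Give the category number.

ΔP = 1011 − 953 = 58 hPa.
V ≈ 6.8 × 58^0.648 = 6.8 × 13.89 ≈ 94 kt.
94 kt falls in the Category 2 band.

2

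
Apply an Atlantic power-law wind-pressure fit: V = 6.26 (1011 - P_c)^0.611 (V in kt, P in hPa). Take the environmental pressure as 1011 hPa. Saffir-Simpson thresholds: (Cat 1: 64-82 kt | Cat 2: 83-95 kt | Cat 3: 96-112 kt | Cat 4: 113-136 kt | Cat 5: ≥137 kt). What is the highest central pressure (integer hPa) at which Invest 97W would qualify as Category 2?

942 hPa

Category 2 begins at V = 83 kt.
Required ΔP = (83/6.26)^(1/0.611) = 13.259^1.637 ≈ 68.73 hPa.
P_c ≤ 1011 − 68.73 = 942.27, so the highest integer P_c is 942 hPa.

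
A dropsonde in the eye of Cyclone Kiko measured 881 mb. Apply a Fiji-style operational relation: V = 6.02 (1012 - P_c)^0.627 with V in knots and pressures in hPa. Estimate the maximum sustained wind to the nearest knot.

128 kt

ΔP = 1012 − 881 = 131 mb.
131^0.627 ≈ 21.258.
V ≈ 6.02 × 21.258 ≈ 128.0 kt.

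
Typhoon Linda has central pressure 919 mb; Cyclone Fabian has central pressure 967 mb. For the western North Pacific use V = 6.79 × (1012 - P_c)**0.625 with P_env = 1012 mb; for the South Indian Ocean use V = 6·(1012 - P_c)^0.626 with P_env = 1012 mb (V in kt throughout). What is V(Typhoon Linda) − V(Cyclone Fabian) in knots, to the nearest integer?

50 kt

Typhoon Linda: ΔP = 93; V ≈ 6.79 × 93^0.625 ≈ 115.39 kt.
Cyclone Fabian: ΔP = 45; V ≈ 6 × 45^0.626 ≈ 65.02 kt.
Difference ≈ 115.39 − 65.02 = 50.37 → 50 kt.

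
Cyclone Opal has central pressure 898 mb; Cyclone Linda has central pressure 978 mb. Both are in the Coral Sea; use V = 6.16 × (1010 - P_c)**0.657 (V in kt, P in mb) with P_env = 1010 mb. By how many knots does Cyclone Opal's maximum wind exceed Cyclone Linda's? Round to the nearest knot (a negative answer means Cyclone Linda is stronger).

Cyclone Opal: ΔP = 112; V ≈ 6.16 × 112^0.657 ≈ 136.75 kt.
Cyclone Linda: ΔP = 32; V ≈ 6.16 × 32^0.657 ≈ 60.04 kt.
Difference ≈ 136.75 − 60.04 = 76.71 → 77 kt.

77 kt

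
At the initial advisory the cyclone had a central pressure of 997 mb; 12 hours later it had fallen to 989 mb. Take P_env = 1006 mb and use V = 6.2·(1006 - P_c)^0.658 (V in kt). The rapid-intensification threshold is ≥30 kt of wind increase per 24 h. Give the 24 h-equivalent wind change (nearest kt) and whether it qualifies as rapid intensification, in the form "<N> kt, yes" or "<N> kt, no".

V₁: ΔP = 9, V ≈ 6.2 × 9^0.658 ≈ 26.32 kt.
V₂: ΔP = 17, V ≈ 6.2 × 17^0.658 ≈ 40.00 kt.
ΔV over 12 h = 13.68 kt → 24 h equivalent = 13.68 × 24/12 ≈ 27.36 kt.
27 kt < 30 kt ⇒ not rapid intensification.

27 kt, no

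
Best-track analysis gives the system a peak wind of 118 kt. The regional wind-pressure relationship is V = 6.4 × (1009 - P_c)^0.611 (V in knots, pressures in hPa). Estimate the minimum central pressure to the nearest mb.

ΔP = (V / 6.4)^(1/0.611) = (118/6.4)^1.637.
118/6.4 = 18.438; 18.438^1.637 ≈ 117.90 mb.
P_c = 1009 − 117.90 = 891.10 ≈ 891 mb.

891 mb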